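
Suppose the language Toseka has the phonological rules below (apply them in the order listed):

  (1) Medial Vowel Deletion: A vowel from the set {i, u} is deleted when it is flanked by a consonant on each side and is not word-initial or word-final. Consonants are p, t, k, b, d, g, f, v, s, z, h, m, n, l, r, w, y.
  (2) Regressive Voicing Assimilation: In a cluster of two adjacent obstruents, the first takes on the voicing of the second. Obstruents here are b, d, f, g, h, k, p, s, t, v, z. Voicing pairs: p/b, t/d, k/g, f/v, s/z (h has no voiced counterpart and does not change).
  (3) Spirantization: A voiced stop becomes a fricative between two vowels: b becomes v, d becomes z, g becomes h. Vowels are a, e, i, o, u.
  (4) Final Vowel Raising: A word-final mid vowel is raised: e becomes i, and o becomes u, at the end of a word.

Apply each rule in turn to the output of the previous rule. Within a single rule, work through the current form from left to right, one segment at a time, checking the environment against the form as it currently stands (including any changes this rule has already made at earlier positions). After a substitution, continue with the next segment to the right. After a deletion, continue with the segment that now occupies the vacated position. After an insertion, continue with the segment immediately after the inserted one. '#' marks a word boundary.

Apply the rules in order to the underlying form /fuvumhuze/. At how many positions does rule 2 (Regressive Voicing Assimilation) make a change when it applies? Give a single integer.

1

(1) Medial Vowel Deletion: [fuvumhuze] → [fvmhze]
(2) Regressive Voicing Assimilation: [fvmhze] → [vvmhze]
(3) Spirantization: no change — [vvmhze]
(4) Final Vowel Raising: [vvmhze] → [vvmhzi]
Rule 2 changed 1 position(s).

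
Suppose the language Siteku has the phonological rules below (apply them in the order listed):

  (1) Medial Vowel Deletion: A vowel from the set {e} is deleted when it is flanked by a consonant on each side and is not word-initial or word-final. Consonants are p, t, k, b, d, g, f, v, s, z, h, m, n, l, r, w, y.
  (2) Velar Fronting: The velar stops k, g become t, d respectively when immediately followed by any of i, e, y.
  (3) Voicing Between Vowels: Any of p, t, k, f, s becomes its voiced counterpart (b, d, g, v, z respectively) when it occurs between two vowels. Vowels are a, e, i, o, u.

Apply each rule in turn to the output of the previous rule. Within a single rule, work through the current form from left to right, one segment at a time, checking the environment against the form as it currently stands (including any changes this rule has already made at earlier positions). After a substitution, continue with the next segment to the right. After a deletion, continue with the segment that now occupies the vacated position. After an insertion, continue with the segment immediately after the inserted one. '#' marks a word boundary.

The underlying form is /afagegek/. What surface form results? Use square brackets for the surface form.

(1) Medial Vowel Deletion: [afagegek] → [afaggk]
(2) Velar Fronting: no change — [afaggk]
(3) Voicing Between Vowels: [afaggk] → [avaggk]

[avaggk]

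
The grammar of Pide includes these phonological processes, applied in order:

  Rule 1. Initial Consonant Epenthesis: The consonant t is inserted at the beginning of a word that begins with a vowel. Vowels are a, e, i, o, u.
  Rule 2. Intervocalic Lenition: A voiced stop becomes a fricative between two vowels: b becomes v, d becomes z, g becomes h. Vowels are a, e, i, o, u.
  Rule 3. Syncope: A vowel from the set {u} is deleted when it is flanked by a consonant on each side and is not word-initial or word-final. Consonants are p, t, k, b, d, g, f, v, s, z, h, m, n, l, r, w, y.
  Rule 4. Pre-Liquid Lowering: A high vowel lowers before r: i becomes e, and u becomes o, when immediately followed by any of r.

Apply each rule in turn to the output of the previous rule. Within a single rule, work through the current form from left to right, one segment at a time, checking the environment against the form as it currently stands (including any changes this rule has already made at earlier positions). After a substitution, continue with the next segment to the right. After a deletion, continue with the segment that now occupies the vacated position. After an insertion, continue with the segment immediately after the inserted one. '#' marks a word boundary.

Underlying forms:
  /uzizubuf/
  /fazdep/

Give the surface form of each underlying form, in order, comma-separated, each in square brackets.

[tzizvf], [fazdep]

/uzizubuf/:
  Rule 1 Initial Consonant Epenthesis: [uzizubuf] → [tuzizubuf]
  Rule 2 Intervocalic Lenition: [tuzizubuf] → [tuzizuvuf]
  Rule 3 Syncope: [tuzizuvuf] → [tzizvf]
  Rule 4 Pre-Liquid Lowering: no change — [tzizvf]
/fazdep/:
  Rule 1 Initial Consonant Epenthesis: no change — [fazdep]
  Rule 2 Intervocalic Lenition: no change — [fazdep]
  Rule 3 Syncope: no change — [fazdep]
  Rule 4 Pre-Liquid Lowering: no change — [fazdep]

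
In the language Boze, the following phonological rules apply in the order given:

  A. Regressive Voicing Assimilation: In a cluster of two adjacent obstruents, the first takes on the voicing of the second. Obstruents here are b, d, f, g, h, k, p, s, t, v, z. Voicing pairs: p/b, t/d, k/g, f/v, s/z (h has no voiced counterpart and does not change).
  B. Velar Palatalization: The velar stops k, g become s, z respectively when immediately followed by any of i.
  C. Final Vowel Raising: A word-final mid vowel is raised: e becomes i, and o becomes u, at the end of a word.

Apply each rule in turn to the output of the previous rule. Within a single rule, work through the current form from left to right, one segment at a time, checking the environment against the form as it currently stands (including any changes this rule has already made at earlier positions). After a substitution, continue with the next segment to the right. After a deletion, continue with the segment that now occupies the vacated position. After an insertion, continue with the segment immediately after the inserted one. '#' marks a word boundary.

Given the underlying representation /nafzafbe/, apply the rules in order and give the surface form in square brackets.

A Regressive Voicing Assimilation: [nafzafbe] → [navzavbe]
B Velar Palatalization: no change — [navzavbe]
C Final Vowel Raising: [navzavbe] → [navzavbi]

[navzavbi]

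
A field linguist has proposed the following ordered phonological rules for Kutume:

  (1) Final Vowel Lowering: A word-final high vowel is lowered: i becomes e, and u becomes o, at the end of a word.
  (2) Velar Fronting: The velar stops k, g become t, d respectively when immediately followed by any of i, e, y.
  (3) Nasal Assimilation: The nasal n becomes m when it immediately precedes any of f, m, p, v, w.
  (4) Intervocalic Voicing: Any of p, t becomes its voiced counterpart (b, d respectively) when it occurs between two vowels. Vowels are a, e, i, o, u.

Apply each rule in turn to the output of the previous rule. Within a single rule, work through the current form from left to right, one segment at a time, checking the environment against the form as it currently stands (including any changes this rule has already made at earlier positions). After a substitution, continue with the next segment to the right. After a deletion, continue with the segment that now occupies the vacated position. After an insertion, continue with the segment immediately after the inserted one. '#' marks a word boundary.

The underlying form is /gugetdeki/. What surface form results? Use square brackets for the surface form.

[gudetdede]

(1) Final Vowel Lowering: [gugetdeki] → [gugetdeke]
(2) Velar Fronting: [gugetdeke] → [gudetdete]
(3) Nasal Assimilation: no change — [gudetdete]
(4) Intervocalic Voicing: [gudetdete] → [gudetdede]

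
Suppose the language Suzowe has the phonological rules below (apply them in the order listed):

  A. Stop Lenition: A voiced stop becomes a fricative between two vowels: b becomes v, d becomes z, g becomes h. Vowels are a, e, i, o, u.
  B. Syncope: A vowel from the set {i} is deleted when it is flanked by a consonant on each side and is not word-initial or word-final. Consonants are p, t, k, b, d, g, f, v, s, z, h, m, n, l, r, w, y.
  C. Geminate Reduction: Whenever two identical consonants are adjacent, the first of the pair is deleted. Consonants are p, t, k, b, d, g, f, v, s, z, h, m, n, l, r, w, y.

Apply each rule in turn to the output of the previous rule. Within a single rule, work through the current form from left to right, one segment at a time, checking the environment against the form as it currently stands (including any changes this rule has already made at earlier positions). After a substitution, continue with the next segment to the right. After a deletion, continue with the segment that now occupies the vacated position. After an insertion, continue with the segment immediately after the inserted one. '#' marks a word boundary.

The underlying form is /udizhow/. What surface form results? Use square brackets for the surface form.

A Stop Lenition: [udizhow] → [uzizhow]
B Syncope: [uzizhow] → [uzzhow]
C Geminate Reduction: [uzzhow] → [uzhow]

[uzhow]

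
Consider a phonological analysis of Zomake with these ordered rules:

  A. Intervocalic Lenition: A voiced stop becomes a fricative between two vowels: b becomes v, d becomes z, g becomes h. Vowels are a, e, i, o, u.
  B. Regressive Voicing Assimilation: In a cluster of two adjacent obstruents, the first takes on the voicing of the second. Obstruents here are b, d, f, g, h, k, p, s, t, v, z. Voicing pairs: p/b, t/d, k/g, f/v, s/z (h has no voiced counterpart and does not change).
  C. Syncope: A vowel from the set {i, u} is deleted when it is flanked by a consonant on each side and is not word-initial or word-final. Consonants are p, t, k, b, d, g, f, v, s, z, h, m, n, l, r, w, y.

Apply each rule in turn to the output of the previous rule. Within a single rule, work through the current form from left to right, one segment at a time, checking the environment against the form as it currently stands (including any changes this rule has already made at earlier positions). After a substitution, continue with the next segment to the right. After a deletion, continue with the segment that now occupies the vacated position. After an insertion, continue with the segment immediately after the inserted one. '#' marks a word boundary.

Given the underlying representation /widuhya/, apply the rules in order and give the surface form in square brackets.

[wzhya]

A Intervocalic Lenition: [widuhya] → [wizuhya]
B Regressive Voicing Assimilation: no change — [wizuhya]
C Syncope: [wizuhya] → [wzhya]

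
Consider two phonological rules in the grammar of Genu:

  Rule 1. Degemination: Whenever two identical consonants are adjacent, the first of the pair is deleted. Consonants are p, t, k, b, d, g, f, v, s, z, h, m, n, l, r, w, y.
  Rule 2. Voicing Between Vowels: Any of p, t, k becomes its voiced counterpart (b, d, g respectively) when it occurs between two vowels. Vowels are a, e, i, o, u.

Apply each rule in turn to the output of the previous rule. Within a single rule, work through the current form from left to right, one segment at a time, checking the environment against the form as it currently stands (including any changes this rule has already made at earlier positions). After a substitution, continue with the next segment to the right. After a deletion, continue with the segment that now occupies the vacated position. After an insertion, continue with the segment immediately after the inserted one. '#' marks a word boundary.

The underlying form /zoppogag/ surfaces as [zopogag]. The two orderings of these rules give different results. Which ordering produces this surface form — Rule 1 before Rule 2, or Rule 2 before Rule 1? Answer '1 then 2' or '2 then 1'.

Order 1 then 2:
  1 Degemination: [zoppogag] → [zopogag]
  2 Voicing Between Vowels: [zopogag] → [zobogag]
  result: [zobogag]
Order 2 then 1:
  2 Voicing Between Vowels: no change — [zoppogag]
  1 Degemination: [zoppogag] → [zopogag]
  result: [zopogag]

2 then 1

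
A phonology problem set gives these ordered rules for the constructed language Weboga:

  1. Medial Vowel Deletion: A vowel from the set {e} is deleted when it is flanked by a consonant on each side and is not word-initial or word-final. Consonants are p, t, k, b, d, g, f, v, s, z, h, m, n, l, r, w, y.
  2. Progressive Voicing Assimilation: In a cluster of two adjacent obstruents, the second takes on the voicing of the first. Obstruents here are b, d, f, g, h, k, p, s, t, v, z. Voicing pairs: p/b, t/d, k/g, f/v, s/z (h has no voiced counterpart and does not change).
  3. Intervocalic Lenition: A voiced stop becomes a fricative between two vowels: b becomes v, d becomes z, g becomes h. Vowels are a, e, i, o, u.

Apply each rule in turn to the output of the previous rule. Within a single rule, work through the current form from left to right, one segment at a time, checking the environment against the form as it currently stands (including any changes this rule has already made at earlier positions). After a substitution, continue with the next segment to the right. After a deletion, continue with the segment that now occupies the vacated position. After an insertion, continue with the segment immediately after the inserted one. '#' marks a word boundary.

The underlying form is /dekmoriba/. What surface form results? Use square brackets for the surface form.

[dgmoriva]

1 Medial Vowel Deletion: [dekmoriba] → [dkmoriba]
2 Progressive Voicing Assimilation: [dkmoriba] → [dgmoriba]
3 Intervocalic Lenition: [dgmoriba] → [dgmoriva]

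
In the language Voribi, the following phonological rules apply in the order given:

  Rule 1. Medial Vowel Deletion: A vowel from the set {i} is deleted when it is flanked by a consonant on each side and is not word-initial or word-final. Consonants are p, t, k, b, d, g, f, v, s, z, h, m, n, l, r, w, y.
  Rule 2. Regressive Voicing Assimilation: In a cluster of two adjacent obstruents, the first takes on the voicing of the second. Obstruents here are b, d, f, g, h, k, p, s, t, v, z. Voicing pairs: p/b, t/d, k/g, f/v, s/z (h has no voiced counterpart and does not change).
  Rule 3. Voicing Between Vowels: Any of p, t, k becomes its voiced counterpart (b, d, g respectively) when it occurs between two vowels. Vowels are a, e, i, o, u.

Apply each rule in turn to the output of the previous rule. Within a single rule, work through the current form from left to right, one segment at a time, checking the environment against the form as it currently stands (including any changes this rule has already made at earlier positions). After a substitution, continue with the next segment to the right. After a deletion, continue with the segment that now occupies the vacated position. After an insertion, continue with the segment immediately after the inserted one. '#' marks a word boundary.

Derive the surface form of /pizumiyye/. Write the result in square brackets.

[bzumyye]

Rule 1 Medial Vowel Deletion: [pizumiyye] → [pzumyye]
Rule 2 Regressive Voicing Assimilation: [pzumyye] → [bzumyye]
Rule 3 Voicing Between Vowels: no change — [bzumyye]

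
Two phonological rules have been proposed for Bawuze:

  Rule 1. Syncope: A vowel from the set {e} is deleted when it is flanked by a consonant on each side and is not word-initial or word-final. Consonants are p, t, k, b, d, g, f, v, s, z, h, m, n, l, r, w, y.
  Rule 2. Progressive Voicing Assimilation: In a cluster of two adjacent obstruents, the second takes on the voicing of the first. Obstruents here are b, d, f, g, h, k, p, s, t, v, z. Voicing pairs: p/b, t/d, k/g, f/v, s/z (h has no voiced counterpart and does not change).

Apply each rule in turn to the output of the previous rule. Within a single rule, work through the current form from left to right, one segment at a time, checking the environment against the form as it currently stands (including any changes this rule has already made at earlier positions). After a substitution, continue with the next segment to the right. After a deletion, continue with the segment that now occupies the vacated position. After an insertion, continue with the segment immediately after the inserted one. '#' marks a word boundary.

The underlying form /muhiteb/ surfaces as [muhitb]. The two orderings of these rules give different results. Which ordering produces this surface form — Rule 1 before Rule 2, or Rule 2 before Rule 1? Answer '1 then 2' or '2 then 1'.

Order 1 then 2:
  1 Syncope: [muhiteb] → [muhitb]
  2 Progressive Voicing Assimilation: [muhitb] → [muhitp]
  result: [muhitp]
Order 2 then 1:
  2 Progressive Voicing Assimilation: no change — [muhiteb]
  1 Syncope: [muhiteb] → [muhitb]
  result: [muhitb]

2 then 1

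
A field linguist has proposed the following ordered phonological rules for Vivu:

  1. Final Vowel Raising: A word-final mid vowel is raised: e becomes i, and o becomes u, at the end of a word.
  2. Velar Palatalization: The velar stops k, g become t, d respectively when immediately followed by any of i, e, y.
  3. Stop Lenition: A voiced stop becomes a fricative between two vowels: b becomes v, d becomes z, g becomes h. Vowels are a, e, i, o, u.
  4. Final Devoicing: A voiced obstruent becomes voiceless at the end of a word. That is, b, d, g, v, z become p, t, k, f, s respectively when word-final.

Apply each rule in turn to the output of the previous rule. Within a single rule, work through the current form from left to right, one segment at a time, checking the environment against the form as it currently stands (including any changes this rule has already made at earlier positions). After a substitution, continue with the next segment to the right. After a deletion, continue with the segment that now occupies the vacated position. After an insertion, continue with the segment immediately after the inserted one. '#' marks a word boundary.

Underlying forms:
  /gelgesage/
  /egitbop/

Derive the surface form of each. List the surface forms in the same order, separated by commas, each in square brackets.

/gelgesage/:
  1 Final Vowel Raising: [gelgesage] → [gelgesagi]
  2 Velar Palatalization: [gelgesagi] → [deldesadi]
  3 Stop Lenition: [deldesadi] → [deldesazi]
  4 Final Devoicing: no change — [deldesazi]
/egitbop/:
  1 Final Vowel Raising: no change — [egitbop]
  2 Velar Palatalization: [egitbop] → [editbop]
  3 Stop Lenition: [editbop] → [ezitbop]
  4 Final Devoicing: no change — [ezitbop]

[deldesazi], [ezitbop]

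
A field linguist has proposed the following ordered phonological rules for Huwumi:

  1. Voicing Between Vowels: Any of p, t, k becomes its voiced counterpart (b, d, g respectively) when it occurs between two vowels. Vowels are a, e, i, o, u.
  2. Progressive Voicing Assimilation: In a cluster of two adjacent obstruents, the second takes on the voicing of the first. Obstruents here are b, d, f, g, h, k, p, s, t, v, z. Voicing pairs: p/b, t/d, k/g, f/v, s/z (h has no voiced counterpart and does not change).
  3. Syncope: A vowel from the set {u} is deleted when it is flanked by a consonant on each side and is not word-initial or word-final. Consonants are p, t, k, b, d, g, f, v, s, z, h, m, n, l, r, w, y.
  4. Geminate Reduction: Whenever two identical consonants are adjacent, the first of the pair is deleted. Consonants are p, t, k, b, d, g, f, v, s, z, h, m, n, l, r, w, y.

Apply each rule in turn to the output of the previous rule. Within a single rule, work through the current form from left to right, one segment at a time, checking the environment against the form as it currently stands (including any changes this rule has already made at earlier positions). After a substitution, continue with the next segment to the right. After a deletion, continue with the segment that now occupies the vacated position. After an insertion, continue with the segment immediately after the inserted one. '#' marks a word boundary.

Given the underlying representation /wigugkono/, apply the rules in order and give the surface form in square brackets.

[wigono]

1 Voicing Between Vowels: no change — [wigugkono]
2 Progressive Voicing Assimilation: [wigugkono] → [wiguggono]
3 Syncope: [wiguggono] → [wigggono]
4 Geminate Reduction: [wigggono] → [wigono]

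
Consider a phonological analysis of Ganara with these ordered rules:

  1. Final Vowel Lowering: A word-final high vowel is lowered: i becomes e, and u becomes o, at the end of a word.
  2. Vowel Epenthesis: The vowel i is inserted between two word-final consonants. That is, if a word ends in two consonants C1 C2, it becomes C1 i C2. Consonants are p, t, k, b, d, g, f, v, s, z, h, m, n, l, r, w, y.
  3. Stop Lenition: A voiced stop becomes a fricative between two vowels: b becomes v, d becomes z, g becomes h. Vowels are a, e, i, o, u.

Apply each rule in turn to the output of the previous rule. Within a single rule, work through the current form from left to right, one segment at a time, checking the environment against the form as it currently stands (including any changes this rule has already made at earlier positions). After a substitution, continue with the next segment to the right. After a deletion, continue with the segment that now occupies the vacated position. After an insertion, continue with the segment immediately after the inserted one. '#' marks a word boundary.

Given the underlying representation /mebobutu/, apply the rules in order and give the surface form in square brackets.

[mevovuto]

1 Final Vowel Lowering: [mebobutu] → [mebobuto]
2 Vowel Epenthesis: no change — [mebobuto]
3 Stop Lenition: [mebobuto] → [mevovuto]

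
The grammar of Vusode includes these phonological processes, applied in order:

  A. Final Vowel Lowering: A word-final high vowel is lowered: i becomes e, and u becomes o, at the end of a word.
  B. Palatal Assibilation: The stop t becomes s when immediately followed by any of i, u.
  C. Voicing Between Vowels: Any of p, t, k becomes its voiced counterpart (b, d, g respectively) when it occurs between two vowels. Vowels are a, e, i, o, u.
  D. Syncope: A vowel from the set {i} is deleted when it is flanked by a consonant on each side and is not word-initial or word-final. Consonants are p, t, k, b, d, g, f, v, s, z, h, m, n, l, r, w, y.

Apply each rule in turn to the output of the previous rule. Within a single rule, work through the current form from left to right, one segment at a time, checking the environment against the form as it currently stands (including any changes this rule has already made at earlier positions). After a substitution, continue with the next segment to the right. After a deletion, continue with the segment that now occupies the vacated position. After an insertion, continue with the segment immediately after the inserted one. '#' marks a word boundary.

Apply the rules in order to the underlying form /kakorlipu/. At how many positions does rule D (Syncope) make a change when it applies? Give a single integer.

A Final Vowel Lowering: [kakorlipu] → [kakorlipo]
B Palatal Assibilation: no change — [kakorlipo]
C Voicing Between Vowels: [kakorlipo] → [kagorlibo]
D Syncope: [kagorlibo] → [kagorlbo]
Rule D changed 1 position(s).

1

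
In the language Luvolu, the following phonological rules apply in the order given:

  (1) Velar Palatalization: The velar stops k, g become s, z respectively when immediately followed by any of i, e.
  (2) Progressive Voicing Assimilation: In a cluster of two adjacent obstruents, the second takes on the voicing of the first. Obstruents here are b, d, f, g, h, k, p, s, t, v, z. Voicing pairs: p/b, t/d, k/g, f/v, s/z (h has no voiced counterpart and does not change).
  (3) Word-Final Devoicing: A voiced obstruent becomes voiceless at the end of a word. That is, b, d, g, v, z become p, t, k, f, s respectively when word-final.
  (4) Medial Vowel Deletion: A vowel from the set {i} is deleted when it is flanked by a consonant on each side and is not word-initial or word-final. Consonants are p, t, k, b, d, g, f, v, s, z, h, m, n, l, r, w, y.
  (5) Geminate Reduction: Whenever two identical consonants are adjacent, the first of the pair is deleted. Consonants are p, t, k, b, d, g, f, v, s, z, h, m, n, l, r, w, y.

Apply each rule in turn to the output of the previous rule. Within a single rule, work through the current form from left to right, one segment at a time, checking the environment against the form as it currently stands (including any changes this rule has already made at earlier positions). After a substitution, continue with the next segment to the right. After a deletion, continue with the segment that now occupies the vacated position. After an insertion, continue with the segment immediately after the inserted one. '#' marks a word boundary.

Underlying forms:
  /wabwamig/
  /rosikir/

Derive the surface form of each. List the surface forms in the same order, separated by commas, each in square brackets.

[wabwamk], [rosr]

/wabwamig/:
  (1) Velar Palatalization: no change — [wabwamig]
  (2) Progressive Voicing Assimilation: no change — [wabwamig]
  (3) Word-Final Devoicing: [wabwamig] → [wabwamik]
  (4) Medial Vowel Deletion: [wabwamik] → [wabwamk]
  (5) Geminate Reduction: no change — [wabwamk]
/rosikir/:
  (1) Velar Palatalization: [rosikir] → [rosisir]
  (2) Progressive Voicing Assimilation: no change — [rosisir]
  (3) Word-Final Devoicing: no change — [rosisir]
  (4) Medial Vowel Deletion: [rosisir] → [rossr]
  (5) Geminate Reduction: [rossr] → [rosr]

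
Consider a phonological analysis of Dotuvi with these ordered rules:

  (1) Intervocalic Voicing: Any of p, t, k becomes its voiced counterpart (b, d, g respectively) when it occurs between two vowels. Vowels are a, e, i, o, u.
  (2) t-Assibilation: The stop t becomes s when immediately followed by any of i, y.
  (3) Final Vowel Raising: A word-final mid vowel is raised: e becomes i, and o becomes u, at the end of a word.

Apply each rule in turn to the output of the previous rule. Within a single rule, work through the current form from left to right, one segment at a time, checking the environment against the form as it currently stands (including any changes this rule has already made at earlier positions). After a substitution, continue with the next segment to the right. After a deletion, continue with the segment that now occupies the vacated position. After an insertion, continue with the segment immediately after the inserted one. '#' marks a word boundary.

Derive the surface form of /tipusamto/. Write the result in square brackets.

(1) Intervocalic Voicing: [tipusamto] → [tibusamto]
(2) t-Assibilation: [tibusamto] → [sibusamto]
(3) Final Vowel Raising: [sibusamto] → [sibusamtu]

[sibusamtu]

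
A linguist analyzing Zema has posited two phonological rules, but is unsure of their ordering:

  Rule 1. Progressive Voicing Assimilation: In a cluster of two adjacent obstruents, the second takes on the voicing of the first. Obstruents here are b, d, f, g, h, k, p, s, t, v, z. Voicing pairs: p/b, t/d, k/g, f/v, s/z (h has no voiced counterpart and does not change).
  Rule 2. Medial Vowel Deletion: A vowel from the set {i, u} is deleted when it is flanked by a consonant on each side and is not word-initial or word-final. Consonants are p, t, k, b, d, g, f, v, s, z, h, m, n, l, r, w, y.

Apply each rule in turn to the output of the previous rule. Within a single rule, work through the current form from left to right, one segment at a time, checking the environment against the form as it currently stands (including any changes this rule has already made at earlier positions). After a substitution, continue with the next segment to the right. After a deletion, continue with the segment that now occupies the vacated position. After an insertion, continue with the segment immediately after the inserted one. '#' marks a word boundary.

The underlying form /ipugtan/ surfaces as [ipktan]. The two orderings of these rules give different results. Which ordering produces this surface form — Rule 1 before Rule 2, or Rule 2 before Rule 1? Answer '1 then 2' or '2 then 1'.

2 then 1

Order 1 then 2:
  1 Progressive Voicing Assimilation: [ipugtan] → [ipugdan]
  2 Medial Vowel Deletion: [ipugdan] → [ipgdan]
  result: [ipgdan]
Order 2 then 1:
  2 Medial Vowel Deletion: [ipugtan] → [ipgtan]
  1 Progressive Voicing Assimilation: [ipgtan] → [ipktan]
  result: [ipktan]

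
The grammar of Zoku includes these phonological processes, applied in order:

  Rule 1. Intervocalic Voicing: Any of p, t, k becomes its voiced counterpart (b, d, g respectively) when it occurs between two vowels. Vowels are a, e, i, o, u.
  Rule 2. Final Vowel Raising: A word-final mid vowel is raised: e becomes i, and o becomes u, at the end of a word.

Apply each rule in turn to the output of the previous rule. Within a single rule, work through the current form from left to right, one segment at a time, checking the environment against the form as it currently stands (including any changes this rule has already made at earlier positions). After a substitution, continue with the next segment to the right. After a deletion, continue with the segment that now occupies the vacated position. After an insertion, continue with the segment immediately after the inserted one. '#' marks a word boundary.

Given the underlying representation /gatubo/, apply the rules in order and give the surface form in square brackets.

Rule 1 Intervocalic Voicing: [gatubo] → [gadubo]
Rule 2 Final Vowel Raising: [gadubo] → [gadubu]

[gadubu]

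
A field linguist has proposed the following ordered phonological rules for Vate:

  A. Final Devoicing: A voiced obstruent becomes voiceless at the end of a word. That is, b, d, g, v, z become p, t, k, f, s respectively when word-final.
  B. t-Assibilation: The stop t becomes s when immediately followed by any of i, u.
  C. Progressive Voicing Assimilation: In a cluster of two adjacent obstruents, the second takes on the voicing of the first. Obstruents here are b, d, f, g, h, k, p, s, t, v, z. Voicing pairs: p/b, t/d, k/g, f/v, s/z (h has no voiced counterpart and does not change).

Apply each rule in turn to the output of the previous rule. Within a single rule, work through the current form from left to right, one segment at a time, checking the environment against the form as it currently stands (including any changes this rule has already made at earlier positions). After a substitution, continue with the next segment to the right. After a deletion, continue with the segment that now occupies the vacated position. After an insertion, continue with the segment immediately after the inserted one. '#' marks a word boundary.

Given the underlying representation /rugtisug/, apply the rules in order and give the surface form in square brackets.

A Final Devoicing: [rugtisug] → [rugtisuk]
B t-Assibilation: [rugtisuk] → [rugsisuk]
C Progressive Voicing Assimilation: [rugsisuk] → [rugzisuk]

[rugzisuk]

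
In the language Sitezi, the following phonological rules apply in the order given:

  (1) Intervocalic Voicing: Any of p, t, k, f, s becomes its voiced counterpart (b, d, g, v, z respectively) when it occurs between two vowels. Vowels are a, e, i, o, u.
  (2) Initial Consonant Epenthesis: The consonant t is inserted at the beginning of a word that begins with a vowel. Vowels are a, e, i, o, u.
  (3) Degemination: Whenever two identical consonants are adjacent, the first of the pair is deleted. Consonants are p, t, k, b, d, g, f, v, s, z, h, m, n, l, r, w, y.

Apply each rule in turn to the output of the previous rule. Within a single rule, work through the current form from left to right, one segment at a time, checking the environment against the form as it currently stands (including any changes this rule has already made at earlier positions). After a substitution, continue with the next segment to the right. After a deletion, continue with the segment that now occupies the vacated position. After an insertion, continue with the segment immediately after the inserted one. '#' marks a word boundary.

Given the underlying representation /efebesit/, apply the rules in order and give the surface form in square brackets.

[tevebezit]

(1) Intervocalic Voicing: [efebesit] → [evebezit]
(2) Initial Consonant Epenthesis: [evebezit] → [tevebezit]
(3) Degemination: no change — [tevebezit]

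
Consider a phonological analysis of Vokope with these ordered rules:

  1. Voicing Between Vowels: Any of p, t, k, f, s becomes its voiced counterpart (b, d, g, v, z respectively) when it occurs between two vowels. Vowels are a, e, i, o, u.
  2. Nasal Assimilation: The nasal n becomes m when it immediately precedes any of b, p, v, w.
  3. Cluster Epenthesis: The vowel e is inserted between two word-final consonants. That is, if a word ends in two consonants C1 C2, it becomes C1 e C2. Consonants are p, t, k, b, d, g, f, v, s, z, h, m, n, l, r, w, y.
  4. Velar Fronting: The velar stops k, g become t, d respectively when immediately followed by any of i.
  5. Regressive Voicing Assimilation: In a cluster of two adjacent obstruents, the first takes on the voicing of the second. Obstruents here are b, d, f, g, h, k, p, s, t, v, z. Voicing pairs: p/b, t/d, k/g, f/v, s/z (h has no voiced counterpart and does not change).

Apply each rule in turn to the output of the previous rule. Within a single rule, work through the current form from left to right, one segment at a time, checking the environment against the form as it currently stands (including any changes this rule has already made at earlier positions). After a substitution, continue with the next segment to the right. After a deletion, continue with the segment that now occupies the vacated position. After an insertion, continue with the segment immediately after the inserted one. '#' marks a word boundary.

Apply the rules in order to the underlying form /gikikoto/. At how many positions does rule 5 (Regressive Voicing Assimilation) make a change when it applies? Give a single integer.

1 Voicing Between Vowels: [gikikoto] → [gigigodo]
2 Nasal Assimilation: no change — [gigigodo]
3 Cluster Epenthesis: no change — [gigigodo]
4 Velar Fronting: [gigigodo] → [didigodo]
5 Regressive Voicing Assimilation: no change — [didigodo]
Rule 5 changed 0 position(s).

0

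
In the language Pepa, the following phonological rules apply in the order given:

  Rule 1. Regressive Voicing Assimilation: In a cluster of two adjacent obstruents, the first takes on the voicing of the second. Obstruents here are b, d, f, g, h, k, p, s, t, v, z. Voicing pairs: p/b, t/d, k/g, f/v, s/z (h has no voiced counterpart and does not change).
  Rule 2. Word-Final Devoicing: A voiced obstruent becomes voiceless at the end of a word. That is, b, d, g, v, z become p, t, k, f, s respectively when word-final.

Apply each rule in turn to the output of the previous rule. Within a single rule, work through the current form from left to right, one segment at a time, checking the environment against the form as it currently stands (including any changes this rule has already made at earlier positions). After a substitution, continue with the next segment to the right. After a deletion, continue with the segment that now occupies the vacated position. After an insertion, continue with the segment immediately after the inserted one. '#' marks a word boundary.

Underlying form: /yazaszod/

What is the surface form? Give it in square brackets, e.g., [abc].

Rule 1 Regressive Voicing Assimilation: [yazaszod] → [yazazzod]
Rule 2 Word-Final Devoicing: [yazazzod] → [yazazzot]

[yazazzot]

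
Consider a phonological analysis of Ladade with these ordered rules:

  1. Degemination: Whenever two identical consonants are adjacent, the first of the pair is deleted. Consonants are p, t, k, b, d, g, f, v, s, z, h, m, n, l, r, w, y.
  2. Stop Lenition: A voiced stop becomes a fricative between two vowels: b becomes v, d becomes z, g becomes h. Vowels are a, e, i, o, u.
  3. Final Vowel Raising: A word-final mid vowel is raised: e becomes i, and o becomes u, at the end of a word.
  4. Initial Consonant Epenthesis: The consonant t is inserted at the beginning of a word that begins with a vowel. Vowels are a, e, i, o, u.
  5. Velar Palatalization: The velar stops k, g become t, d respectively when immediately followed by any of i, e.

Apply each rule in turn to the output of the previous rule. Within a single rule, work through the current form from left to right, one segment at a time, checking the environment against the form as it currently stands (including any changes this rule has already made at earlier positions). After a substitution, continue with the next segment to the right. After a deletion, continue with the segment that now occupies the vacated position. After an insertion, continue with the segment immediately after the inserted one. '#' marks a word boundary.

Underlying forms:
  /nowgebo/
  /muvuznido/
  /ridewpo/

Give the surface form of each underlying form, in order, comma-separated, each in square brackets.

/nowgebo/:
  1 Degemination: no change — [nowgebo]
  2 Stop Lenition: [nowgebo] → [nowgevo]
  3 Final Vowel Raising: [nowgevo] → [nowgevu]
  4 Initial Consonant Epenthesis: no change — [nowgevu]
  5 Velar Palatalization: [nowgevu] → [nowdevu]
/muvuznido/:
  1 Degemination: no change — [muvuznido]
  2 Stop Lenition: [muvuznido] → [muvuznizo]
  3 Final Vowel Raising: [muvuznizo] → [muvuznizu]
  4 Initial Consonant Epenthesis: no change — [muvuznizu]
  5 Velar Palatalization: no change — [muvuznizu]
/ridewpo/:
  1 Degemination: no change — [ridewpo]
  2 Stop Lenition: [ridewpo] → [rizewpo]
  3 Final Vowel Raising: [rizewpo] → [rizewpu]
  4 Initial Consonant Epenthesis: no change — [rizewpu]
  5 Velar Palatalization: no change — [rizewpu]

[nowdevu], [muvuznizu], [rizewpu]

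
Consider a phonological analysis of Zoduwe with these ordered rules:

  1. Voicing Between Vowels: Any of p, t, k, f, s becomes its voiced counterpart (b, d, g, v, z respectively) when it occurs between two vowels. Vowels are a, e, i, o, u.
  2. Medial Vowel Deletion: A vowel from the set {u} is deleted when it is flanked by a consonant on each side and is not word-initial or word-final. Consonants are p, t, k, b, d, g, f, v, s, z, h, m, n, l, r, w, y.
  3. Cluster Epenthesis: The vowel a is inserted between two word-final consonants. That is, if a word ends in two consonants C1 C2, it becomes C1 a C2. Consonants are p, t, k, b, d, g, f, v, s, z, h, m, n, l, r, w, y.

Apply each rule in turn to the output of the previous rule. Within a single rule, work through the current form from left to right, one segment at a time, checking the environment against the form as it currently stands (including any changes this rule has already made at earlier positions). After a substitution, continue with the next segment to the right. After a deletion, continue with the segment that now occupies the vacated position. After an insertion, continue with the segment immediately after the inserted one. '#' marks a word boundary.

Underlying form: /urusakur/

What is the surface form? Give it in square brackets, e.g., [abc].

1 Voicing Between Vowels: [urusakur] → [uruzagur]
2 Medial Vowel Deletion: [uruzagur] → [urzagr]
3 Cluster Epenthesis: [urzagr] → [urzagar]

[urzagar]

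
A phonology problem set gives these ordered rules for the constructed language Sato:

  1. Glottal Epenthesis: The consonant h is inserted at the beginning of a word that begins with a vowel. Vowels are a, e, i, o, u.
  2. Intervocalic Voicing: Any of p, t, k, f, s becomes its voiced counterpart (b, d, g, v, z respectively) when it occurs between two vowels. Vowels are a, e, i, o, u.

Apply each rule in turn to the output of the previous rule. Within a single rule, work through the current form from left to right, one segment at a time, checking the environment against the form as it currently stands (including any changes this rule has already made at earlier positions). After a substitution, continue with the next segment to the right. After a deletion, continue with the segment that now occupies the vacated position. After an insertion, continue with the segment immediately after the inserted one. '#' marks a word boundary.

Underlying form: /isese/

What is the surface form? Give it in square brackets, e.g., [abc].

1 Glottal Epenthesis: [isese] → [hisese]
2 Intervocalic Voicing: [hisese] → [hizeze]

[hizeze]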